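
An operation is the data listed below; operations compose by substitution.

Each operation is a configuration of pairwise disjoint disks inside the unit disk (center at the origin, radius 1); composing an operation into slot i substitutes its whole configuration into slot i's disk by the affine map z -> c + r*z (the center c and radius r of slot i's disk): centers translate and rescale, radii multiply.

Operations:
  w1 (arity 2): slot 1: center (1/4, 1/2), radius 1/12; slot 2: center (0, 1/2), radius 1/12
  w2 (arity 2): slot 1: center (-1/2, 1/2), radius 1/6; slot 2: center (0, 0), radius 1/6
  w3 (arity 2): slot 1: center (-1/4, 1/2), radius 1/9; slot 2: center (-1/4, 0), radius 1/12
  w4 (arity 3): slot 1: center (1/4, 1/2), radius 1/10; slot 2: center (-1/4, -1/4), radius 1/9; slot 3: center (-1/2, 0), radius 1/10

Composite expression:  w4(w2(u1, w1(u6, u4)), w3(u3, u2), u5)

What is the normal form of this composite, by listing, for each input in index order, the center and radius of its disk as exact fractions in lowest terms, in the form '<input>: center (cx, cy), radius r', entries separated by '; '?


u1: center (1/5, 11/20), radius 1/60; u2: center (-5/18, -1/4), radius 1/108; u3: center (-5/18, -7/36), radius 1/81; u4: center (1/4, 61/120), radius 1/720; u5: center (-1/2, 0), radius 1/10; u6: center (61/240, 61/120), radius 1/720

Follow each u-input down from w4: c' goes to c + r*c', radius to r*r'.
for u1, the 2-step affine chain lands on center (1/5, 11/20), radius 1/60
for u6, the 3-step affine chain lands on center (61/240, 61/120), radius 1/720
for u4, the 3-step affine chain lands on center (1/4, 61/120), radius 1/720
for u3, the 2-step affine chain lands on center (-5/18, -7/36), radius 1/81
for u2, the 2-step affine chain lands on center (-5/18, -1/4), radius 1/108
for u5, the 1-step affine chain lands on center (-1/2, 0), radius 1/10


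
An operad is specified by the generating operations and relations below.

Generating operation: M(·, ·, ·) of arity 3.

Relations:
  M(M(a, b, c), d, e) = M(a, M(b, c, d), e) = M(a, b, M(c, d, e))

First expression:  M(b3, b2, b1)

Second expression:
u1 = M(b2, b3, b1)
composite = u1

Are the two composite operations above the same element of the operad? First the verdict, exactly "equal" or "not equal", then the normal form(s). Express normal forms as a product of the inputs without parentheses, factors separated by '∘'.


The first expression reduces to b3 ∘ b2 ∘ b1
The second expression reduces to b2 ∘ b3 ∘ b1
The normal forms differ: not equal.

not equal; first: b3 ∘ b2 ∘ b1; second: b2 ∘ b3 ∘ b1


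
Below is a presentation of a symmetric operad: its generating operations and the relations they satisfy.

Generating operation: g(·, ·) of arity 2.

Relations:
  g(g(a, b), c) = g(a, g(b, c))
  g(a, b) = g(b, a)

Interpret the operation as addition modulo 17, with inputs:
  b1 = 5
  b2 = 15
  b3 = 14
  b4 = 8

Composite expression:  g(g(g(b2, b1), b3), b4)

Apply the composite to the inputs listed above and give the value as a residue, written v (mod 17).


8 (mod 17)

g(b2, b1) = 3
g(g(b2, b1), b3) = 0
g(g(g(b2, b1), b3), b4) = 8


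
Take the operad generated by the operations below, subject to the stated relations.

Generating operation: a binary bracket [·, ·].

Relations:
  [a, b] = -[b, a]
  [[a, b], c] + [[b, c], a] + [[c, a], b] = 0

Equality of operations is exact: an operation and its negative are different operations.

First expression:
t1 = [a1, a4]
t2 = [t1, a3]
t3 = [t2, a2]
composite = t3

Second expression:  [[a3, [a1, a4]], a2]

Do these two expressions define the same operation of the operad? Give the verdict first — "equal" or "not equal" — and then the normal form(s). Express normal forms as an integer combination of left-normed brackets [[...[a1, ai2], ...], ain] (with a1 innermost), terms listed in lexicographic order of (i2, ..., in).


not equal: they reduce to [[[a1, a4], a3], a2] and -[[[a1, a4], a3], a2]

Reducing the first expression gives [[[a1, a4], a3], a2]
Reducing the second expression gives -[[[a1, a4], a3], a2]
Distinct normal forms: not equal.


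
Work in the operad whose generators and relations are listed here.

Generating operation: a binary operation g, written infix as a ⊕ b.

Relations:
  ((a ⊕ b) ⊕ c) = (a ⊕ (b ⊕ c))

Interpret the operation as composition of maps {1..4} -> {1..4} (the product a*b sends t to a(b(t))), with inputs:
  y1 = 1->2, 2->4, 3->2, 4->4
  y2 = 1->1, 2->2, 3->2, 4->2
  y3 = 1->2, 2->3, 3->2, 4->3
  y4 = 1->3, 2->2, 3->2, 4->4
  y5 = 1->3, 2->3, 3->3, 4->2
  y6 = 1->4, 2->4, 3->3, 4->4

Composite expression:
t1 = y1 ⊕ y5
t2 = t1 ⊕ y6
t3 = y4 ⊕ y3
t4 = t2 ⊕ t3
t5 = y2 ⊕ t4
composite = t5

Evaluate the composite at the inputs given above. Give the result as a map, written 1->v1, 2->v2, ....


1->2, 2->2, 3->2, 4->2

(y1 ⊕ y5) = 1->2, 2->2, 3->2, 4->4
((y1 ⊕ y5) ⊕ y6) = 1->4, 2->4, 3->2, 4->4
(y4 ⊕ y3) = 1->2, 2->2, 3->2, 4->2
(((y1 ⊕ y5) ⊕ y6) ⊕ (y4 ⊕ y3)) = 1->4, 2->4, 3->4, 4->4
(y2 ⊕ (((y1 ⊕ y5) ⊕ y6) ⊕ (y4 ⊕ y3))) = 1->2, 2->2, 3->2, 4->2


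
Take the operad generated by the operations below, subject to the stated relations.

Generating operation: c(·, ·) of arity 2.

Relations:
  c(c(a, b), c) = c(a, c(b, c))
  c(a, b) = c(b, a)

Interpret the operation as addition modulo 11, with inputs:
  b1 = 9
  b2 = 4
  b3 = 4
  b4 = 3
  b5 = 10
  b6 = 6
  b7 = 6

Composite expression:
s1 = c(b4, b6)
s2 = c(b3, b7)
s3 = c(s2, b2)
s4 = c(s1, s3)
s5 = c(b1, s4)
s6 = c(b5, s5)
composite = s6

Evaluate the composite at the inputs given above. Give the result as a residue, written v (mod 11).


9 (mod 11)

c(b4, b6) = 9
c(b3, b7) = 10
c(c(b3, b7), b2) = 3
c(c(b4, b6), c(c(b3, b7), b2)) = 1
c(b1, c(c(b4, b6), c(c(b3, b7), b2))) = 10
c(b5, c(b1, c(c(b4, b6), c(c(b3, b7), b2)))) = 9


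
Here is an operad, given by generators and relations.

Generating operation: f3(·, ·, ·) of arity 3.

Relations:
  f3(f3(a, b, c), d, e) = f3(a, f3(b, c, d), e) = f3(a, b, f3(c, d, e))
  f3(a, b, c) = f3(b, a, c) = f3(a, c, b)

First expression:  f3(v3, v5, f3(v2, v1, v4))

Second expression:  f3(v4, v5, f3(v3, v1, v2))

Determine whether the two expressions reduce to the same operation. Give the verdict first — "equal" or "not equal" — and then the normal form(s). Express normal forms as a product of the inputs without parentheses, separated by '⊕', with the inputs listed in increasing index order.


equal: each reduces to v1 ⊕ v2 ⊕ v3 ⊕ v4 ⊕ v5

The first expression, normalized: v1 ⊕ v2 ⊕ v3 ⊕ v4 ⊕ v5
The second expression, normalized: v1 ⊕ v2 ⊕ v3 ⊕ v4 ⊕ v5
The normal forms match — equal.


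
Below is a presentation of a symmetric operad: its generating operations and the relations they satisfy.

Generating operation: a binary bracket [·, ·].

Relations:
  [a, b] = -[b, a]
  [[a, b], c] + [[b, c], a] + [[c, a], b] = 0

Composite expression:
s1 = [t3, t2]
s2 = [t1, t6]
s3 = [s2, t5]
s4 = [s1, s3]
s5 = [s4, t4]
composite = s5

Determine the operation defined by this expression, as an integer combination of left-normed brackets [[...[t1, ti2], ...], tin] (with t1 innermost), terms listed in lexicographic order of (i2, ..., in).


[[[[[t1, t6], t5], t2], t3], t4] - [[[[[t1, t6], t5], t3], t2], t4]

Expand each bracket as ab - ba; the t1-initial words give the coefficients.
Composite bracket: [[[t3, t2], [[t1, t6], t5]], t4]
Applying ab - ba throughout gives 32 signed words (2^5 = 32).
Collect the words opening with t1:
  from t1t6t5t2t3t4, sign +1: term +[[[[[t1, t6], t5], t2], t3], t4]
  from t1t6t5t3t2t4, sign -1: term -[[[[[t1, t6], t5], t3], t2], t4]


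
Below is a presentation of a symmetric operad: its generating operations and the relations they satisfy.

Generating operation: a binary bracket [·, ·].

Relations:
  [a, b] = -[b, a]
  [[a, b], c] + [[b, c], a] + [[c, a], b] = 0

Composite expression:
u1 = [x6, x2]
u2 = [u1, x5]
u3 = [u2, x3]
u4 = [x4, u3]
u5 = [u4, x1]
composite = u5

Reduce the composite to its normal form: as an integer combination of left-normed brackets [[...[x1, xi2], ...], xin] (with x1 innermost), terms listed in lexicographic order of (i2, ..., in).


-[[[[[x1, x2], x6], x5], x3], x4] + [[[[[x1, x3], x2], x6], x5], x4] - [[[[[x1, x3], x5], x2], x6], x4] + [[[[[x1, x3], x5], x6], x2], x4] - [[[[[x1, x3], x6], x2], x5], x4] + [[[[[x1, x4], x2], x6], x5], x3] - [[[[[x1, x4], x3], x2], x6], x5] + [[[[[x1, x4], x3], x5], x2], x6] - [[[[[x1, x4], x3], x5], x6], x2] + [[[[[x1, x4], x3], x6], x2], x5] - [[[[[x1, x4], x5], x2], x6], x3] + [[[[[x1, x4], x5], x6], x2], x3] - [[[[[x1, x4], x6], x2], x5], x3] + [[[[[x1, x5], x2], x6], x3], x4] - [[[[[x1, x5], x6], x2], x3], x4] + [[[[[x1, x6], x2], x5], x3], x4]

Skip Jacobi rewriting: expand, keep x1-initial words, read off terms.
Composite bracket: [[x4, [[[x6, x2], x5], x3]], x1]
Full expansion: 32 signed words from ab - ba (2^5 = 32).
Only words starting with x1 matter:
  sign of x1x2x6x5x3x4 is -1, so it contributes -[[[[[x1, x2], x6], x5], x3], x4]
  sign of x1x3x2x6x5x4 is +1, so it contributes +[[[[[x1, x3], x2], x6], x5], x4]
  sign of x1x3x5x2x6x4 is -1, so it contributes -[[[[[x1, x3], x5], x2], x6], x4]
  sign of x1x3x5x6x2x4 is +1, so it contributes +[[[[[x1, x3], x5], x6], x2], x4]
  sign of x1x3x6x2x5x4 is -1, so it contributes -[[[[[x1, x3], x6], x2], x5], x4]
  sign of x1x4x2x6x5x3 is +1, so it contributes +[[[[[x1, x4], x2], x6], x5], x3]
  sign of x1x4x3x2x6x5 is -1, so it contributes -[[[[[x1, x4], x3], x2], x6], x5]
  sign of x1x4x3x5x2x6 is +1, so it contributes +[[[[[x1, x4], x3], x5], x2], x6]
  sign of x1x4x3x5x6x2 is -1, so it contributes -[[[[[x1, x4], x3], x5], x6], x2]
  sign of x1x4x3x6x2x5 is +1, so it contributes +[[[[[x1, x4], x3], x6], x2], x5]
  sign of x1x4x5x2x6x3 is -1, so it contributes -[[[[[x1, x4], x5], x2], x6], x3]
  sign of x1x4x5x6x2x3 is +1, so it contributes +[[[[[x1, x4], x5], x6], x2], x3]
  sign of x1x4x6x2x5x3 is -1, so it contributes -[[[[[x1, x4], x6], x2], x5], x3]
  sign of x1x5x2x6x3x4 is +1, so it contributes +[[[[[x1, x5], x2], x6], x3], x4]
  sign of x1x5x6x2x3x4 is -1, so it contributes -[[[[[x1, x5], x6], x2], x3], x4]
  sign of x1x6x2x5x3x4 is +1, so it contributes +[[[[[x1, x6], x2], x5], x3], x4]


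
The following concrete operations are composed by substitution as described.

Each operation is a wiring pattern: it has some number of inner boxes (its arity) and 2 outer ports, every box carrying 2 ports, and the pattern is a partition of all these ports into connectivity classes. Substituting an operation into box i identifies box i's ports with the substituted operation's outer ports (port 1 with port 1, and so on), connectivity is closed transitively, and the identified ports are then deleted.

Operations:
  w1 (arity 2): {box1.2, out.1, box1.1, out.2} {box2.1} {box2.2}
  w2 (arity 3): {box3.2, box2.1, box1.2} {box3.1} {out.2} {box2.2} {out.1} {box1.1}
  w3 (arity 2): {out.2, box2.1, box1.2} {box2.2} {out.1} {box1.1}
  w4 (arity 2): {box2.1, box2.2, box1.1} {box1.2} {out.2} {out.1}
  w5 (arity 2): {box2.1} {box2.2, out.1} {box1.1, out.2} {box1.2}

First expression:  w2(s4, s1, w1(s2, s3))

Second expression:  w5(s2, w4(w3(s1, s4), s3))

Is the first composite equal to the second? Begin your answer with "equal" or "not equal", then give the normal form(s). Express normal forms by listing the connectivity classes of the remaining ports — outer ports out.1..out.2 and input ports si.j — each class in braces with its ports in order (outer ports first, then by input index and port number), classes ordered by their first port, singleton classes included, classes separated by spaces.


Reducing the first expression gives {out.1} {out.2} {s1.1, s2.1, s2.2, s4.2} {s1.2} {s3.1} {s3.2} {s4.1}
Reducing the second expression gives {out.1} {out.2, s2.1} {s1.1} {s1.2, s4.1} {s2.2} {s3.1, s3.2} {s4.2}
Different reductions; not equal.

not equal; the first gives {out.1} {out.2} {s1.1, s2.1, s2.2, s4.2} {s1.2} {s3.1} {s3.2} {s4.1} and the second {out.1} {out.2, s2.1} {s1.1} {s1.2, s4.1} {s2.2} {s3.1, s3.2} {s4.2}


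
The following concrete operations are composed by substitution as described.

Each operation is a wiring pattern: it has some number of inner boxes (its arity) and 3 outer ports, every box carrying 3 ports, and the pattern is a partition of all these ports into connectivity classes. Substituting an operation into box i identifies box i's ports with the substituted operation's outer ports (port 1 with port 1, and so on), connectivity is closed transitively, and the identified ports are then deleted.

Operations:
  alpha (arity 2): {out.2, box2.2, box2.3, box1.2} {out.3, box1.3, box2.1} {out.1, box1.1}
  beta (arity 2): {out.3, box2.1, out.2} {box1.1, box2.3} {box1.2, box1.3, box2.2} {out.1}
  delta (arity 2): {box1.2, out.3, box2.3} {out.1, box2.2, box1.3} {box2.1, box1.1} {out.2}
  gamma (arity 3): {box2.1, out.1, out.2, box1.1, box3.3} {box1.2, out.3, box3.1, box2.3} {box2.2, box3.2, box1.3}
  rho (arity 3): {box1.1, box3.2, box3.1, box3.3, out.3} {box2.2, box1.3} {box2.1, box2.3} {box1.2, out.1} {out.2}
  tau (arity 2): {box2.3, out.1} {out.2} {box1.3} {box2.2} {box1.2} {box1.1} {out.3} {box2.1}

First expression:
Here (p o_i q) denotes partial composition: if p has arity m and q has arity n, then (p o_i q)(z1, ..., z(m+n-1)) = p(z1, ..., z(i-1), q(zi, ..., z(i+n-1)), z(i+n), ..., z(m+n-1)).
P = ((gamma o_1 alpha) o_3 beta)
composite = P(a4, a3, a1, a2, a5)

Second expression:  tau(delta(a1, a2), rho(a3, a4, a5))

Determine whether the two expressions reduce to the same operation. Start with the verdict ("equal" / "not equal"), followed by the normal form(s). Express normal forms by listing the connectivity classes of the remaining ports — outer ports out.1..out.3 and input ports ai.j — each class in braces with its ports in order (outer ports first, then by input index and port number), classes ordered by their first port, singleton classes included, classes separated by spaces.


not equal — first {out.1, out.2, a4.1, a5.3} {out.3, a2.1, a3.1, a3.2, a3.3, a4.2, a4.3, a5.1, a5.2} {a1.1, a2.3} {a1.2, a1.3, a2.2}, second {out.1, a3.1, a5.1, a5.2, a5.3} {out.2} {out.3} {a1.1, a2.1} {a1.2, a2.3} {a1.3, a2.2} {a3.2} {a3.3, a4.2} {a4.1, a4.3}


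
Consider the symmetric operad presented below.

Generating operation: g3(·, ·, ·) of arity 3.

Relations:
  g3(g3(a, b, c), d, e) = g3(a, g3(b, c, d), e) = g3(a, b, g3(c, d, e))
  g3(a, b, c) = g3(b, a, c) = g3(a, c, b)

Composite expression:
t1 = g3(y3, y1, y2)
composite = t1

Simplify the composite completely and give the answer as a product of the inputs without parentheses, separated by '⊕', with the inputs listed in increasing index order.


Both nesting and order wash out for g3; what remains is which y's occur.
g3(y3, y1, y2) collapses to y3 ⊕ y1 ⊕ y2
commutativity sorts the factors: y1 ⊕ y2 ⊕ y3

y1 ⊕ y2 ⊕ y3


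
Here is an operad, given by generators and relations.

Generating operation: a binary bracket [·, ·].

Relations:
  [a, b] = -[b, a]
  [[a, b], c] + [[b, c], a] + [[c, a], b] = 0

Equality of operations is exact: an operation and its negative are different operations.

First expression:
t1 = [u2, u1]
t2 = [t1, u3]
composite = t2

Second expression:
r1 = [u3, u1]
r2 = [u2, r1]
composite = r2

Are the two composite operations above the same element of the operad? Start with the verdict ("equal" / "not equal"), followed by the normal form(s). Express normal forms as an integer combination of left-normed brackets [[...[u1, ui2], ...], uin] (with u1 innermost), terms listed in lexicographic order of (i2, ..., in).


not equal — first -[[u1, u2], u3], second [[u1, u3], u2]

The first expression, normalized: -[[u1, u2], u3]
The second expression, normalized: [[u1, u3], u2]
The normal forms differ: not equal.


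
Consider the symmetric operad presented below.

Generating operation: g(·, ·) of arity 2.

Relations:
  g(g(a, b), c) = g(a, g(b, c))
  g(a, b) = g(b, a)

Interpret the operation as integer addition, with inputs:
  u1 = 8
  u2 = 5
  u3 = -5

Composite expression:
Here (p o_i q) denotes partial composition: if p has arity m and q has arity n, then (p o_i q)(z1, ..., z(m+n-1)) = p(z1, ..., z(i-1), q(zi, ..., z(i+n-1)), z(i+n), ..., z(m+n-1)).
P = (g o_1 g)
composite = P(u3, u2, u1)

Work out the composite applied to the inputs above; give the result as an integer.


8

g(u3, u2) = 0
g(g(u3, u2), u1) = 8


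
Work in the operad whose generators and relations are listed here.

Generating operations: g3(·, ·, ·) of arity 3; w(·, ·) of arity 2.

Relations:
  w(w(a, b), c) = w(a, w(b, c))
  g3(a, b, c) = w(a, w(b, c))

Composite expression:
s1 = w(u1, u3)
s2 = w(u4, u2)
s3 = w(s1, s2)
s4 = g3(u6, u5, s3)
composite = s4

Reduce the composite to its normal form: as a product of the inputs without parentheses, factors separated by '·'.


u6 · u5 · u1 · u3 · u4 · u2

The g3-tree's shape is irrelevant; the u-reading-order decides.
w(u1, u3) flattens to u1 · u3
w(u4, u2) flattens to u4 · u2
w(w(u1, u3), w(u4, u2)) flattens to u1 · u3 · u4 · u2
g3(u6, u5, w(w(u1, u3), w(u4, u2))) flattens to u6 · u5 · u1 · u3 · u4 · u2


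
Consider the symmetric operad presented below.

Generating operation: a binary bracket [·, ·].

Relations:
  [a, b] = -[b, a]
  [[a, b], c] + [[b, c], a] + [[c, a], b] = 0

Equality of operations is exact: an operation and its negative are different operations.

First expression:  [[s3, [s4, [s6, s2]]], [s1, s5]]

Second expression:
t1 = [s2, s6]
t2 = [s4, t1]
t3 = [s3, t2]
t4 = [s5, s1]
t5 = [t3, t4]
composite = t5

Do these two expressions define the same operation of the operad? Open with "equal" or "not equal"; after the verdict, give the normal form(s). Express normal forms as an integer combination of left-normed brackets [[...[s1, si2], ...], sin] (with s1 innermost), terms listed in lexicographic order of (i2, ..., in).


equal — both sides give [[[[[s1, s5], s2], s6], s4], s3] - [[[[[s1, s5], s3], s2], s6], s4] + [[[[[s1, s5], s3], s4], s2], s6] - [[[[[s1, s5], s3], s4], s6], s2] + [[[[[s1, s5], s3], s6], s2], s4] - [[[[[s1, s5], s4], s2], s6], s3] + [[[[[s1, s5], s4], s6], s2], s3] - [[[[[s1, s5], s6], s2], s4], s3]

The first expression reduces to [[[[[s1, s5], s2], s6], s4], s3] - [[[[[s1, s5], s3], s2], s6], s4] + [[[[[s1, s5], s3], s4], s2], s6] - [[[[[s1, s5], s3], s4], s6], s2] + [[[[[s1, s5], s3], s6], s2], s4] - [[[[[s1, s5], s4], s2], s6], s3] + [[[[[s1, s5], s4], s6], s2], s3] - [[[[[s1, s5], s6], s2], s4], s3]
The second expression reduces to [[[[[s1, s5], s2], s6], s4], s3] - [[[[[s1, s5], s3], s2], s6], s4] + [[[[[s1, s5], s3], s4], s2], s6] - [[[[[s1, s5], s3], s4], s6], s2] + [[[[[s1, s5], s3], s6], s2], s4] - [[[[[s1, s5], s4], s2], s6], s3] + [[[[[s1, s5], s4], s6], s2], s3] - [[[[[s1, s5], s6], s2], s4], s3]
Both agree, so they are equal.


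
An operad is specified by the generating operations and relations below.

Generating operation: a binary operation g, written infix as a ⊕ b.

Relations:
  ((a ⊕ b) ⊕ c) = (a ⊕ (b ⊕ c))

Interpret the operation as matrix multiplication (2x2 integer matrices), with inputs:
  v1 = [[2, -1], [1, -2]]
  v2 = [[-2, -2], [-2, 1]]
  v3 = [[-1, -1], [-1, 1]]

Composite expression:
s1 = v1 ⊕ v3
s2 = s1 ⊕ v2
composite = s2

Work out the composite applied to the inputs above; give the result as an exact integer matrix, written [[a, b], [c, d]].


[[8, -1], [4, -5]]


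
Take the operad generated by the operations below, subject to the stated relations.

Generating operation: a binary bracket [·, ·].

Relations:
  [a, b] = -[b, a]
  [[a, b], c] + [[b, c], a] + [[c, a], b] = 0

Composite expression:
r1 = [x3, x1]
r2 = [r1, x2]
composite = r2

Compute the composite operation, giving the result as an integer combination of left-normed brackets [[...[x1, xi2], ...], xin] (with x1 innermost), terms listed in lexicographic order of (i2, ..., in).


Antisymmetry and Jacobi reduce to x1-anchored left-normed brackets.
Composite bracket: [[x3, x1], x2]
Applying ab - ba throughout gives 4 signed words (2^2 = 4).
The x1-initial words carry the normal form:
  x1x3x2 appears with sign -1, giving the term -[[x1, x3], x2]

-[[x1, x3], x2]


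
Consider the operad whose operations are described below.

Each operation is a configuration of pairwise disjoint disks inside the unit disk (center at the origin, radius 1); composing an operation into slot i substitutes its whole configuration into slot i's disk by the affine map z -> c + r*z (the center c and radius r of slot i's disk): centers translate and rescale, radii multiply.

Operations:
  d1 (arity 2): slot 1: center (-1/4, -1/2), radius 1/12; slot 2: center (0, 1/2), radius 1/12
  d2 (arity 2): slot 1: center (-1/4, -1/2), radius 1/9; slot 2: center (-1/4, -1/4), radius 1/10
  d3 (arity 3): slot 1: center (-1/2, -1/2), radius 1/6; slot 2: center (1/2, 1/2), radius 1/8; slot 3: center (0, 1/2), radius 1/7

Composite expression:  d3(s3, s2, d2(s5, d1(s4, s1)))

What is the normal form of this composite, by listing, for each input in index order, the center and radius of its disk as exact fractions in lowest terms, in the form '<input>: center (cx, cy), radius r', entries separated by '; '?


s1: center (-1/28, 33/70), radius 1/840; s2: center (1/2, 1/2), radius 1/8; s3: center (-1/2, -1/2), radius 1/6; s4: center (-11/280, 16/35), radius 1/840; s5: center (-1/28, 3/7), radius 1/63


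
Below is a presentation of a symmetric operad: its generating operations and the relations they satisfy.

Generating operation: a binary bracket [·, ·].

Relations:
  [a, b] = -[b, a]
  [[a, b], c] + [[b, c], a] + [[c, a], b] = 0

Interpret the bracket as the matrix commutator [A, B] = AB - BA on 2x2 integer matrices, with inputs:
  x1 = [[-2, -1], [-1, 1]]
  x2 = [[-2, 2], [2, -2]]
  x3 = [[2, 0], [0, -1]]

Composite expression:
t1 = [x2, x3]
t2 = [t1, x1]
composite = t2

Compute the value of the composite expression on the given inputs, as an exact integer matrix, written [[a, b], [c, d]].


[[12, -18], [-18, -12]]

[x2, x3] = [[0, -6], [6, 0]]
[[x2, x3], x1] = [[12, -18], [-18, -12]]


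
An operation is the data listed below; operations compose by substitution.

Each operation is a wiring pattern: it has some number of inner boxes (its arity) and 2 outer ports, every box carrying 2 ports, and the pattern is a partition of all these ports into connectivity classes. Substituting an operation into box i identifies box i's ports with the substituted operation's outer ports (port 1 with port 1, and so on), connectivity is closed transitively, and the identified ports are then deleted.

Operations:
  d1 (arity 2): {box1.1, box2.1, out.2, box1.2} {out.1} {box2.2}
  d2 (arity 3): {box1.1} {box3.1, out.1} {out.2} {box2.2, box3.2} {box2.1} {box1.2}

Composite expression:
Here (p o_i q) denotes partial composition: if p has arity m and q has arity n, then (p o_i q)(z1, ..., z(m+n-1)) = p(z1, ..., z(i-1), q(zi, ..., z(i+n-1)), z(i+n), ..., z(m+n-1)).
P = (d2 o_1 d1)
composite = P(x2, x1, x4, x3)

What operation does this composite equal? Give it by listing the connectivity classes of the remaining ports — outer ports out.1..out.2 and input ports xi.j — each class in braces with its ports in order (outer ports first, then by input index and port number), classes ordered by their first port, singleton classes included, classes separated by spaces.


{out.1, x3.1} {out.2} {x1.1, x2.1, x2.2} {x1.2} {x3.2, x4.2} {x4.1}

Treat the ports identified at d2 as solder joints: merge, then drop.
the subtree at d1 composes to {out.1} {out.2, x1.1, x2.1, x2.2} {x1.2} on (x2, x1); out.j = own outer ports
the subtree at d2 composes to {out.1, x3.1} {out.2} {x1.1, x2.1, x2.2} {x1.2} {x3.2, x4.2} {x4.1} on (x2, x1, x4, x3); out.j = own outer ports


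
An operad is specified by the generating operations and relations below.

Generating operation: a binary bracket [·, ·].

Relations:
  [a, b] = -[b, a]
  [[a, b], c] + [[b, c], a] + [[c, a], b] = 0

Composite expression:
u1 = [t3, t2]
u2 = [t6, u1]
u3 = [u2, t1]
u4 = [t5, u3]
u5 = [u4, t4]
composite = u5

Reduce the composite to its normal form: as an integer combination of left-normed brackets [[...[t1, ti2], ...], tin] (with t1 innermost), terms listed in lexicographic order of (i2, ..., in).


A multilinear Lie element is pinned by t1-initial words (t1 innermost).
Composite bracket: [[t5, [[t6, [t3, t2]], t1]], t4]
Full expansion: 32 signed words from ab - ba (2^5 = 32).
Keep just the words that open with t1:
  t1t2t3t6t5t4 (sign +1) contributes +[[[[[t1, t2], t3], t6], t5], t4]
  t1t3t2t6t5t4 (sign -1) contributes -[[[[[t1, t3], t2], t6], t5], t4]
  t1t6t2t3t5t4 (sign -1) contributes -[[[[[t1, t6], t2], t3], t5], t4]
  t1t6t3t2t5t4 (sign +1) contributes +[[[[[t1, t6], t3], t2], t5], t4]

[[[[[t1, t2], t3], t6], t5], t4] - [[[[[t1, t3], t2], t6], t5], t4] - [[[[[t1, t6], t2], t3], t5], t4] + [[[[[t1, t6], t3], t2], t5], t4]


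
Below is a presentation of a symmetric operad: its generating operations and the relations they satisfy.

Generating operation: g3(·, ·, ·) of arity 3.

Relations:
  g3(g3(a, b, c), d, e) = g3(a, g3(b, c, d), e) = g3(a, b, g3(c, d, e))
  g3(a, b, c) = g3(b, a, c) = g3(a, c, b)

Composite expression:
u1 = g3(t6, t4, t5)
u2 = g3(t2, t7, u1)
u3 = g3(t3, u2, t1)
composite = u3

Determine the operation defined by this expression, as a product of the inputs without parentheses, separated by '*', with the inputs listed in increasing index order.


t1 * t2 * t3 * t4 * t5 * t6 * t7


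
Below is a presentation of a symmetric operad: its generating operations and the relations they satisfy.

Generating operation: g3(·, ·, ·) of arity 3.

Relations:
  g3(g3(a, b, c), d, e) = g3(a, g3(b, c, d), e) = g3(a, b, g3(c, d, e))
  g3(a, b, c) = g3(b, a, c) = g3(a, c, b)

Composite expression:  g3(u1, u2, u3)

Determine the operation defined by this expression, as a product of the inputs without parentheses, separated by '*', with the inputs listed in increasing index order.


Key point: g3 commutes, so take the u-inputs in any fixed order.
g3(u1, u2, u3) reduces to u1 * u2 * u3
rearranged into index order: u1 * u2 * u3

u1 * u2 * u3


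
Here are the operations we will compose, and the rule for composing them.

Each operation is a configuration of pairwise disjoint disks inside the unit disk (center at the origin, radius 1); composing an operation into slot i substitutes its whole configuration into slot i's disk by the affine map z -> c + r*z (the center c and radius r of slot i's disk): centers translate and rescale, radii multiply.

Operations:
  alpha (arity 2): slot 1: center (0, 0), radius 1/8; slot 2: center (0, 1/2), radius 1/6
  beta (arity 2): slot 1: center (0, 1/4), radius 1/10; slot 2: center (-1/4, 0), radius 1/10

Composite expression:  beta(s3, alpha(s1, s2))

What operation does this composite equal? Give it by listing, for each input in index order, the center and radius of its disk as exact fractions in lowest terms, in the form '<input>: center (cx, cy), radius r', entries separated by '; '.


s1: center (-1/4, 0), radius 1/80; s2: center (-1/4, 1/20), radius 1/60; s3: center (0, 1/4), radius 1/10

Only the slot chain above each s matters under beta; compose those maps.
s3: after 1 affine step, its disk has center (0, 1/4), radius 1/10
s1: after 2 affine steps, its disk has center (-1/4, 0), radius 1/80
s2: after 2 affine steps, its disk has center (-1/4, 1/20), radius 1/60


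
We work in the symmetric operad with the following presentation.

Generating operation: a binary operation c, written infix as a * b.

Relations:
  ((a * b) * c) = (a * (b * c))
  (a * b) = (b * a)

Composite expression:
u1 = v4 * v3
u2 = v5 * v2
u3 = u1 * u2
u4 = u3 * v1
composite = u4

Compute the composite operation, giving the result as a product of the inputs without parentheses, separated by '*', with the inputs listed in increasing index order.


v1 * v2 * v3 * v4 * v5


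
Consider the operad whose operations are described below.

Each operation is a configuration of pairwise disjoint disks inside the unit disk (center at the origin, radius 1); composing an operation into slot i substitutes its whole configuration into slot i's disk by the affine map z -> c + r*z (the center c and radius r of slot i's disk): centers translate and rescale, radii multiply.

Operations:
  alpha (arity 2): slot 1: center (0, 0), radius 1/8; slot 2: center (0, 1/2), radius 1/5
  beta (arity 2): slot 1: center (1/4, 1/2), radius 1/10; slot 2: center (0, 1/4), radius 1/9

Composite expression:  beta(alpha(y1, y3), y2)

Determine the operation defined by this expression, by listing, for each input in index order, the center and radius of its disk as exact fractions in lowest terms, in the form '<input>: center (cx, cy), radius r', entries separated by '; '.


y1: center (1/4, 1/2), radius 1/80; y2: center (0, 1/4), radius 1/9; y3: center (1/4, 11/20), radius 1/50

Affine substitution under beta: radii multiply and y-centers shift.
input y1: applying the 2 nested substitutions gives center (1/4, 1/2), radius 1/80
input y3: applying the 2 nested substitutions gives center (1/4, 11/20), radius 1/50
input y2: applying the 1 nested substitution gives center (0, 1/4), radius 1/9


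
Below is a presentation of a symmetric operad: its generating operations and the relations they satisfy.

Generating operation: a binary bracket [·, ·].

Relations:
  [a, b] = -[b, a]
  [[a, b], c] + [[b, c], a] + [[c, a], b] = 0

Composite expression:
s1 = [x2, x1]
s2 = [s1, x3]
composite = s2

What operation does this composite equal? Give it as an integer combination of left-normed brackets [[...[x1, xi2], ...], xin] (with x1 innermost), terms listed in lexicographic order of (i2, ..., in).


-[[x1, x2], x3]

Antisymmetry and Jacobi reduce to x1-anchored left-normed brackets.
Composite bracket: [[x2, x1], x3]
Expanding via [a, b] = ab - ba: 4 signed words (2^2 = 4).
Keep just the words that open with x1:
  from x1x2x3, sign -1: term -[[x1, x2], x3]


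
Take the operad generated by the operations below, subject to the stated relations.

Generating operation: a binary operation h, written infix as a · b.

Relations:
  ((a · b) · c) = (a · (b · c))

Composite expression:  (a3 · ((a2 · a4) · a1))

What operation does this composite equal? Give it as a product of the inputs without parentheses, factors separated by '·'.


a3 · a2 · a4 · a1

All parenthesizations of h agree; list the a-inputs left to right.
(a2 · a4) collapses to a2 · a4
((a2 · a4) · a1) collapses to a2 · a4 · a1
(a3 · ((a2 · a4) · a1)) collapses to a3 · a2 · a4 · a1


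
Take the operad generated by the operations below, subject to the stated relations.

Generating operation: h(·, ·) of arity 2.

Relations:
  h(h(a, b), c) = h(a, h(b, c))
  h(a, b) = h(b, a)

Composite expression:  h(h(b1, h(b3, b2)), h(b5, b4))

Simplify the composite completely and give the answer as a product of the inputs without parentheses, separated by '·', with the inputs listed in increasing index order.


Reordering under h is free, so list the b-inputs canonically.
h(b3, b2) spells out as b3 · b2
h(b1, h(b3, b2)) spells out as b1 · b3 · b2
h(b5, b4) spells out as b5 · b4
h(h(b1, h(b3, b2)), h(b5, b4)) spells out as b1 · b3 · b2 · b5 · b4
reordering the factors by index: b1 · b2 · b3 · b4 · b5

b1 · b2 · b3 · b4 · b5


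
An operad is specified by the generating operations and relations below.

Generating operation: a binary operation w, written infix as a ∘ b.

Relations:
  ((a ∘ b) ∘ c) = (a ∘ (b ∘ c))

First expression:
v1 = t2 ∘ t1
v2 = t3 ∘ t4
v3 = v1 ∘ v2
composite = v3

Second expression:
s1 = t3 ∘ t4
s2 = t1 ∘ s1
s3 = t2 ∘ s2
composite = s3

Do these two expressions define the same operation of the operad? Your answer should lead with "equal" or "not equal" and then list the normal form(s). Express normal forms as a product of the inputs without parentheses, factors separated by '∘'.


In normal form, the first expression is t2 ∘ t1 ∘ t3 ∘ t4
In normal form, the second expression is t2 ∘ t1 ∘ t3 ∘ t4
Identical normal forms: equal.

equal; both compose to t2 ∘ t1 ∘ t3 ∘ t4


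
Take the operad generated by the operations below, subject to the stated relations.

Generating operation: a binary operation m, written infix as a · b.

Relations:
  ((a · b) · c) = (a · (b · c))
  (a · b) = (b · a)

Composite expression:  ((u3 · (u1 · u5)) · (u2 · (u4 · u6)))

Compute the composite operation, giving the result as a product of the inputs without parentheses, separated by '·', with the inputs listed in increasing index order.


u1 · u2 · u3 · u4 · u5 · u6

Both nesting and order wash out for m; what remains is which u's occur.
(u1 · u5) spells out as u1 · u5
(u3 · (u1 · u5)) spells out as u3 · u1 · u5
(u4 · u6) spells out as u4 · u6
(u2 · (u4 · u6)) spells out as u2 · u4 · u6
((u3 · (u1 · u5)) · (u2 · (u4 · u6))) spells out as u3 · u1 · u5 · u2 · u4 · u6
the factors in increasing index order: u1 · u2 · u3 · u4 · u5 · u6


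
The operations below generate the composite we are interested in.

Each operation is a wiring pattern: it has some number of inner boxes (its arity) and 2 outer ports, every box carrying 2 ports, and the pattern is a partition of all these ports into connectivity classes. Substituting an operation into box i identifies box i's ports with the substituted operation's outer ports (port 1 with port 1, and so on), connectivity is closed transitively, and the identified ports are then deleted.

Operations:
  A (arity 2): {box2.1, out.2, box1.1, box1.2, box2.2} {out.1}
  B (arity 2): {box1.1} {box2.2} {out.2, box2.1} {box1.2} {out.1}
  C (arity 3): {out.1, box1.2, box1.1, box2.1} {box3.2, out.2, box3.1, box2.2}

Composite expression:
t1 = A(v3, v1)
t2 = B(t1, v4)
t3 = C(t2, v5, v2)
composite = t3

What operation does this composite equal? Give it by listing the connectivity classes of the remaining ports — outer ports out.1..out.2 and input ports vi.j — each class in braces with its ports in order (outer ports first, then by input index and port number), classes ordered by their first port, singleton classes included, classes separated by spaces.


After gluing at C, chains via deleted ports link the v-ports.
after A, the pattern on (v3, v1) reads {out.1} {out.2, v1.1, v1.2, v3.1, v3.2} (out.j = its outer ports)
after B, the pattern on (v3, v1, v4) reads {out.1} {out.2, v4.1} {v1.1, v1.2, v3.1, v3.2} {v4.2} (out.j = its outer ports)
after C, the pattern on (v3, v1, v4, v5, v2) reads {out.1, v4.1, v5.1} {out.2, v2.1, v2.2, v5.2} {v1.1, v1.2, v3.1, v3.2} {v4.2} (out.j = its outer ports)

{out.1, v4.1, v5.1} {out.2, v2.1, v2.2, v5.2} {v1.1, v1.2, v3.1, v3.2} {v4.2}


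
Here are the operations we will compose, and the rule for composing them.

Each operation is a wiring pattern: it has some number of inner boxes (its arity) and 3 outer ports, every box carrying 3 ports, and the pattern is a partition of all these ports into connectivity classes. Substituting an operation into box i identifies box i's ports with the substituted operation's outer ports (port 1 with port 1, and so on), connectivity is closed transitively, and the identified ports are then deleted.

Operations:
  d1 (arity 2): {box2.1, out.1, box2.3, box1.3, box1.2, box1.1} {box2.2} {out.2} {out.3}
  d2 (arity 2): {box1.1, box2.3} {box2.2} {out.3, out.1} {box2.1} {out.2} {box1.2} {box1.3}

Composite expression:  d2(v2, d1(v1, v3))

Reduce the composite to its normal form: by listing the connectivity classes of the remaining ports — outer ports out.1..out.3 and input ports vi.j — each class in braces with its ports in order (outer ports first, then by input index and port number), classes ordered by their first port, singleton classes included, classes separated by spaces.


{out.1, out.3} {out.2} {v1.1, v1.2, v1.3, v3.1, v3.3} {v2.1} {v2.2} {v2.3} {v3.2}


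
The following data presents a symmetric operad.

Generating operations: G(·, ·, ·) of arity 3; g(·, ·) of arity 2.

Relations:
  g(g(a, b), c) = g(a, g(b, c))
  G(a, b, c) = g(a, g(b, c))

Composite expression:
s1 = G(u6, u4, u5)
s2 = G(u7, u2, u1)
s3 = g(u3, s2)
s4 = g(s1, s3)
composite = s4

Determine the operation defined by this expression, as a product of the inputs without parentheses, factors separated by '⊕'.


u6 ⊕ u4 ⊕ u5 ⊕ u3 ⊕ u7 ⊕ u2 ⊕ u1


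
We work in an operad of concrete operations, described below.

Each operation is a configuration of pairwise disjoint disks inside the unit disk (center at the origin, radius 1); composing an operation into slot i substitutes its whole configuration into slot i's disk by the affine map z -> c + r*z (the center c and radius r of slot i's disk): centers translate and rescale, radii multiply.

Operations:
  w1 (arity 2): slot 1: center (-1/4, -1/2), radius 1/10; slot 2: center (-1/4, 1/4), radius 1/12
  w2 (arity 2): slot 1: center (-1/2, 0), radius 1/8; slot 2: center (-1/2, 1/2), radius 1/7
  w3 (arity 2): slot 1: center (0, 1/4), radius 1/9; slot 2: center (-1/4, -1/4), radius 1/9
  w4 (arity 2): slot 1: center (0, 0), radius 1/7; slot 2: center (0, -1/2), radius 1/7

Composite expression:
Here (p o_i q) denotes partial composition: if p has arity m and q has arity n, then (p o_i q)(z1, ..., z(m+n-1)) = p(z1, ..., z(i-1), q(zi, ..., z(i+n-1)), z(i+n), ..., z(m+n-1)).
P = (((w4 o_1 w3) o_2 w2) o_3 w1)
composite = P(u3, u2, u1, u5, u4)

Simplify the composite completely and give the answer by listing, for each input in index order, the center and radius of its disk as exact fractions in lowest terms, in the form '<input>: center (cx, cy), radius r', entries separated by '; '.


Only the slot chain above each u matters under w4; compose those maps.
input u3: applying the 2 nested substitutions gives center (0, 1/28), radius 1/63
input u2: applying the 3 nested substitutions gives center (-11/252, -1/28), radius 1/504
input u1: applying the 4 nested substitutions gives center (-13/294, -17/588), radius 1/4410
input u5: applying the 4 nested substitutions gives center (-13/294, -4/147), radius 1/5292
input u4: applying the 1 nested substitution gives center (0, -1/2), radius 1/7

u1: center (-13/294, -17/588), radius 1/4410; u2: center (-11/252, -1/28), radius 1/504; u3: center (0, 1/28), radius 1/63; u4: center (0, -1/2), radius 1/7; u5: center (-13/294, -4/147), radius 1/5292


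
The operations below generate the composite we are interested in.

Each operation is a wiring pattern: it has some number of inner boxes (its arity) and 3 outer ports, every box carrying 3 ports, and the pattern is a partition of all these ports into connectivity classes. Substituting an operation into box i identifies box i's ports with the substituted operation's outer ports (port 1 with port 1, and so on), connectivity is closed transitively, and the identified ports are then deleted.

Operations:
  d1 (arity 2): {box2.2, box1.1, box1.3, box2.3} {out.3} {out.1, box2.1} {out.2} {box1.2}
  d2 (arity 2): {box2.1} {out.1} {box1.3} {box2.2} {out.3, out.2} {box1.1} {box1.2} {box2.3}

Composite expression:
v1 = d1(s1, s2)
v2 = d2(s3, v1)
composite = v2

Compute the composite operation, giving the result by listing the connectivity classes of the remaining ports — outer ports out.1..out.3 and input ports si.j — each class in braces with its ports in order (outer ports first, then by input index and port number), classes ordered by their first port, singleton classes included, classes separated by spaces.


Reachability decides: close wires over d2-identified ports.
after d1, the pattern on (s1, s2) reads {out.1, s2.1} {out.2} {out.3} {s1.1, s1.3, s2.2, s2.3} {s1.2} (out.j = its outer ports)
after d2, the pattern on (s3, s1, s2) reads {out.1} {out.2, out.3} {s1.1, s1.3, s2.2, s2.3} {s1.2} {s2.1} {s3.1} {s3.2} {s3.3} (out.j = its outer ports)

{out.1} {out.2, out.3} {s1.1, s1.3, s2.2, s2.3} {s1.2} {s2.1} {s3.1} {s3.2} {s3.3}


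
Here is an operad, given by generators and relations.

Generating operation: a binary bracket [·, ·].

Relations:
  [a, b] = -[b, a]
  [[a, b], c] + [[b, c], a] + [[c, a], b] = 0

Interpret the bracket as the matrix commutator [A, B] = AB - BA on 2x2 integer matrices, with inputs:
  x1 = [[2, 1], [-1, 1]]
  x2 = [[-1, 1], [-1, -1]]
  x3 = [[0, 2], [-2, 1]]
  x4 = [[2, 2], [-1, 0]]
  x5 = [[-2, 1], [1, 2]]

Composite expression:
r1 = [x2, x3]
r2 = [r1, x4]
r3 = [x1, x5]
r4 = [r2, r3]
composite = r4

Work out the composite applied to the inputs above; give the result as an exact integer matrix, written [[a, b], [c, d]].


[[-16, -22], [26, 16]]

[x2, x3] = [[0, 1], [1, 0]]
[[x2, x3], x4] = [[-3, -2], [2, 3]]
[x1, x5] = [[2, 5], [3, -2]]
[[[x2, x3], x4], [x1, x5]] = [[-16, -22], [26, 16]]
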